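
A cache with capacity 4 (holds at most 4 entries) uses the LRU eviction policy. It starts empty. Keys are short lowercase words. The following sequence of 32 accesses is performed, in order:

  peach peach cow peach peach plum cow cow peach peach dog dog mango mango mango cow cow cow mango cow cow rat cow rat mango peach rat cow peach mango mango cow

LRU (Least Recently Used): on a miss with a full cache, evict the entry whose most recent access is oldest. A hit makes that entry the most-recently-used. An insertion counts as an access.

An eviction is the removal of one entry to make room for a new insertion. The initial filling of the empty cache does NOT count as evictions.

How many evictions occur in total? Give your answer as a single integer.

LRU simulation (capacity=4):
  1. access peach: MISS. Cache (LRU->MRU): [peach]
  2. access peach: HIT. Cache (LRU->MRU): [peach]
  3. access cow: MISS. Cache (LRU->MRU): [peach cow]
  4. access peach: HIT. Cache (LRU->MRU): [cow peach]
  5. access peach: HIT. Cache (LRU->MRU): [cow peach]
  6. access plum: MISS. Cache (LRU->MRU): [cow peach plum]
  7. access cow: HIT. Cache (LRU->MRU): [peach plum cow]
  8. access cow: HIT. Cache (LRU->MRU): [peach plum cow]
  9. access peach: HIT. Cache (LRU->MRU): [plum cow peach]
  10. access peach: HIT. Cache (LRU->MRU): [plum cow peach]
  11. access dog: MISS. Cache (LRU->MRU): [plum cow peach dog]
  12. access dog: HIT. Cache (LRU->MRU): [plum cow peach dog]
  13. access mango: MISS, evict plum. Cache (LRU->MRU): [cow peach dog mango]
  14. access mango: HIT. Cache (LRU->MRU): [cow peach dog mango]
  15. access mango: HIT. Cache (LRU->MRU): [cow peach dog mango]
  16. access cow: HIT. Cache (LRU->MRU): [peach dog mango cow]
  17. access cow: HIT. Cache (LRU->MRU): [peach dog mango cow]
  18. access cow: HIT. Cache (LRU->MRU): [peach dog mango cow]
  19. access mango: HIT. Cache (LRU->MRU): [peach dog cow mango]
  20. access cow: HIT. Cache (LRU->MRU): [peach dog mango cow]
  21. access cow: HIT. Cache (LRU->MRU): [peach dog mango cow]
  22. access rat: MISS, evict peach. Cache (LRU->MRU): [dog mango cow rat]
  23. access cow: HIT. Cache (LRU->MRU): [dog mango rat cow]
  24. access rat: HIT. Cache (LRU->MRU): [dog mango cow rat]
  25. access mango: HIT. Cache (LRU->MRU): [dog cow rat mango]
  26. access peach: MISS, evict dog. Cache (LRU->MRU): [cow rat mango peach]
  27. access rat: HIT. Cache (LRU->MRU): [cow mango peach rat]
  28. access cow: HIT. Cache (LRU->MRU): [mango peach rat cow]
  29. access peach: HIT. Cache (LRU->MRU): [mango rat cow peach]
  30. access mango: HIT. Cache (LRU->MRU): [rat cow peach mango]
  31. access mango: HIT. Cache (LRU->MRU): [rat cow peach mango]
  32. access cow: HIT. Cache (LRU->MRU): [rat peach mango cow]
Total: 25 hits, 7 misses, 3 evictions

Answer: 3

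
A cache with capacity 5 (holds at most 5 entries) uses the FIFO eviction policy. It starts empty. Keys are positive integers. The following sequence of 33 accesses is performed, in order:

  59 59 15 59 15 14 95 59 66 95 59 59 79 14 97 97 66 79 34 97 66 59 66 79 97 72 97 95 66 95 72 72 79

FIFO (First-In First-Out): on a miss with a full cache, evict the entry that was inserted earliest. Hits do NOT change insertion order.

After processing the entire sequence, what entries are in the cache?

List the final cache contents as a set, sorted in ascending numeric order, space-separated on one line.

FIFO simulation (capacity=5):
  1. access 59: MISS. Cache (old->new): [59]
  2. access 59: HIT. Cache (old->new): [59]
  3. access 15: MISS. Cache (old->new): [59 15]
  4. access 59: HIT. Cache (old->new): [59 15]
  5. access 15: HIT. Cache (old->new): [59 15]
  6. access 14: MISS. Cache (old->new): [59 15 14]
  7. access 95: MISS. Cache (old->new): [59 15 14 95]
  8. access 59: HIT. Cache (old->new): [59 15 14 95]
  9. access 66: MISS. Cache (old->new): [59 15 14 95 66]
  10. access 95: HIT. Cache (old->new): [59 15 14 95 66]
  11. access 59: HIT. Cache (old->new): [59 15 14 95 66]
  12. access 59: HIT. Cache (old->new): [59 15 14 95 66]
  13. access 79: MISS, evict 59. Cache (old->new): [15 14 95 66 79]
  14. access 14: HIT. Cache (old->new): [15 14 95 66 79]
  15. access 97: MISS, evict 15. Cache (old->new): [14 95 66 79 97]
  16. access 97: HIT. Cache (old->new): [14 95 66 79 97]
  17. access 66: HIT. Cache (old->new): [14 95 66 79 97]
  18. access 79: HIT. Cache (old->new): [14 95 66 79 97]
  19. access 34: MISS, evict 14. Cache (old->new): [95 66 79 97 34]
  20. access 97: HIT. Cache (old->new): [95 66 79 97 34]
  21. access 66: HIT. Cache (old->new): [95 66 79 97 34]
  22. access 59: MISS, evict 95. Cache (old->new): [66 79 97 34 59]
  23. access 66: HIT. Cache (old->new): [66 79 97 34 59]
  24. access 79: HIT. Cache (old->new): [66 79 97 34 59]
  25. access 97: HIT. Cache (old->new): [66 79 97 34 59]
  26. access 72: MISS, evict 66. Cache (old->new): [79 97 34 59 72]
  27. access 97: HIT. Cache (old->new): [79 97 34 59 72]
  28. access 95: MISS, evict 79. Cache (old->new): [97 34 59 72 95]
  29. access 66: MISS, evict 97. Cache (old->new): [34 59 72 95 66]
  30. access 95: HIT. Cache (old->new): [34 59 72 95 66]
  31. access 72: HIT. Cache (old->new): [34 59 72 95 66]
  32. access 72: HIT. Cache (old->new): [34 59 72 95 66]
  33. access 79: MISS, evict 34. Cache (old->new): [59 72 95 66 79]
Total: 20 hits, 13 misses, 8 evictions

Answer: 59 66 72 79 95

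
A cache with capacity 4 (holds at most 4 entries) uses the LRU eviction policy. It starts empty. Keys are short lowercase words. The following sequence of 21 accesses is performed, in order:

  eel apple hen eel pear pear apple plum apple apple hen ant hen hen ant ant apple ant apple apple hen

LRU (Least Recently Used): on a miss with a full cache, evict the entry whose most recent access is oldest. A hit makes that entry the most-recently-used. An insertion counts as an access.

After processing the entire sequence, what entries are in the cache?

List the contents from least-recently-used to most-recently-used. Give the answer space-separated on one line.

LRU simulation (capacity=4):
  1. access eel: MISS. Cache (LRU->MRU): [eel]
  2. access apple: MISS. Cache (LRU->MRU): [eel apple]
  3. access hen: MISS. Cache (LRU->MRU): [eel apple hen]
  4. access eel: HIT. Cache (LRU->MRU): [apple hen eel]
  5. access pear: MISS. Cache (LRU->MRU): [apple hen eel pear]
  6. access pear: HIT. Cache (LRU->MRU): [apple hen eel pear]
  7. access apple: HIT. Cache (LRU->MRU): [hen eel pear apple]
  8. access plum: MISS, evict hen. Cache (LRU->MRU): [eel pear apple plum]
  9. access apple: HIT. Cache (LRU->MRU): [eel pear plum apple]
  10. access apple: HIT. Cache (LRU->MRU): [eel pear plum apple]
  11. access hen: MISS, evict eel. Cache (LRU->MRU): [pear plum apple hen]
  12. access ant: MISS, evict pear. Cache (LRU->MRU): [plum apple hen ant]
  13. access hen: HIT. Cache (LRU->MRU): [plum apple ant hen]
  14. access hen: HIT. Cache (LRU->MRU): [plum apple ant hen]
  15. access ant: HIT. Cache (LRU->MRU): [plum apple hen ant]
  16. access ant: HIT. Cache (LRU->MRU): [plum apple hen ant]
  17. access apple: HIT. Cache (LRU->MRU): [plum hen ant apple]
  18. access ant: HIT. Cache (LRU->MRU): [plum hen apple ant]
  19. access apple: HIT. Cache (LRU->MRU): [plum hen ant apple]
  20. access apple: HIT. Cache (LRU->MRU): [plum hen ant apple]
  21. access hen: HIT. Cache (LRU->MRU): [plum ant apple hen]
Total: 14 hits, 7 misses, 3 evictions

Answer: plum ant apple hen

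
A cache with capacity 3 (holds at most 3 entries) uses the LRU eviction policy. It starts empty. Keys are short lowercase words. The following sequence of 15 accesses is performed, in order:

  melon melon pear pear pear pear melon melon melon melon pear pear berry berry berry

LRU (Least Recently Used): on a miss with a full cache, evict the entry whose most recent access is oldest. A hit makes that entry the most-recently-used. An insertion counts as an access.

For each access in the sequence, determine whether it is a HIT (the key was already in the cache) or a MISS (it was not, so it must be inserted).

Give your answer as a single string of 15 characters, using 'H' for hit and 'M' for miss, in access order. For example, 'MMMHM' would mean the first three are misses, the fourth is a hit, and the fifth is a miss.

Answer: MHMHHHHHHHHHMHH

Derivation:
LRU simulation (capacity=3):
  1. access melon: MISS. Cache (LRU->MRU): [melon]
  2. access melon: HIT. Cache (LRU->MRU): [melon]
  3. access pear: MISS. Cache (LRU->MRU): [melon pear]
  4. access pear: HIT. Cache (LRU->MRU): [melon pear]
  5. access pear: HIT. Cache (LRU->MRU): [melon pear]
  6. access pear: HIT. Cache (LRU->MRU): [melon pear]
  7. access melon: HIT. Cache (LRU->MRU): [pear melon]
  8. access melon: HIT. Cache (LRU->MRU): [pear melon]
  9. access melon: HIT. Cache (LRU->MRU): [pear melon]
  10. access melon: HIT. Cache (LRU->MRU): [pear melon]
  11. access pear: HIT. Cache (LRU->MRU): [melon pear]
  12. access pear: HIT. Cache (LRU->MRU): [melon pear]
  13. access berry: MISS. Cache (LRU->MRU): [melon pear berry]
  14. access berry: HIT. Cache (LRU->MRU): [melon pear berry]
  15. access berry: HIT. Cache (LRU->MRU): [melon pear berry]
Total: 12 hits, 3 misses, 0 evictions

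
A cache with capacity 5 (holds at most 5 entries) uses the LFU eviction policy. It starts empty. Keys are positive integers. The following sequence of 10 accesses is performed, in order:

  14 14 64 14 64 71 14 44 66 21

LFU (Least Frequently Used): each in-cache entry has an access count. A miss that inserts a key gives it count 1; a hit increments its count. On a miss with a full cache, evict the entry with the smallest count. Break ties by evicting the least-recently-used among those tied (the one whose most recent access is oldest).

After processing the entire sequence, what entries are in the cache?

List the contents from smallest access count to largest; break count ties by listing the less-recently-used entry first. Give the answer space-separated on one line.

LFU simulation (capacity=5):
  1. access 14: MISS. Cache: [14(c=1)]
  2. access 14: HIT, count now 2. Cache: [14(c=2)]
  3. access 64: MISS. Cache: [64(c=1) 14(c=2)]
  4. access 14: HIT, count now 3. Cache: [64(c=1) 14(c=3)]
  5. access 64: HIT, count now 2. Cache: [64(c=2) 14(c=3)]
  6. access 71: MISS. Cache: [71(c=1) 64(c=2) 14(c=3)]
  7. access 14: HIT, count now 4. Cache: [71(c=1) 64(c=2) 14(c=4)]
  8. access 44: MISS. Cache: [71(c=1) 44(c=1) 64(c=2) 14(c=4)]
  9. access 66: MISS. Cache: [71(c=1) 44(c=1) 66(c=1) 64(c=2) 14(c=4)]
  10. access 21: MISS, evict 71(c=1). Cache: [44(c=1) 66(c=1) 21(c=1) 64(c=2) 14(c=4)]
Total: 4 hits, 6 misses, 1 evictions

Answer: 44 66 21 64 14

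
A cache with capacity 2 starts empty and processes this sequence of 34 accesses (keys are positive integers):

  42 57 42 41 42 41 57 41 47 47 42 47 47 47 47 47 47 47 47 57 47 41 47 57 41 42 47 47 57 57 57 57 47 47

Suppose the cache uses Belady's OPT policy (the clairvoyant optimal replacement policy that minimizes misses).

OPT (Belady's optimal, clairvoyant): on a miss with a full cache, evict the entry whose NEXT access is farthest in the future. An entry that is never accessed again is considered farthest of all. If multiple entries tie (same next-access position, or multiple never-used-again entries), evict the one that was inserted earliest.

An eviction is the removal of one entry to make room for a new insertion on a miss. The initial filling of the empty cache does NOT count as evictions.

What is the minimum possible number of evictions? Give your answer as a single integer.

OPT (Belady) simulation (capacity=2):
  1. access 42: MISS. Cache: [42]
  2. access 57: MISS. Cache: [42 57]
  3. access 42: HIT. Next use of 42: step 5. Cache: [42 57]
  4. access 41: MISS, evict 57 (next use: step 7). Cache: [42 41]
  5. access 42: HIT. Next use of 42: step 11. Cache: [42 41]
  6. access 41: HIT. Next use of 41: step 8. Cache: [42 41]
  7. access 57: MISS, evict 42 (next use: step 11). Cache: [41 57]
  8. access 41: HIT. Next use of 41: step 22. Cache: [41 57]
  9. access 47: MISS, evict 41 (next use: step 22). Cache: [57 47]
  10. access 47: HIT. Next use of 47: step 12. Cache: [57 47]
  11. access 42: MISS, evict 57 (next use: step 20). Cache: [47 42]
  12. access 47: HIT. Next use of 47: step 13. Cache: [47 42]
  13. access 47: HIT. Next use of 47: step 14. Cache: [47 42]
  14. access 47: HIT. Next use of 47: step 15. Cache: [47 42]
  15. access 47: HIT. Next use of 47: step 16. Cache: [47 42]
  16. access 47: HIT. Next use of 47: step 17. Cache: [47 42]
  17. access 47: HIT. Next use of 47: step 18. Cache: [47 42]
  18. access 47: HIT. Next use of 47: step 19. Cache: [47 42]
  19. access 47: HIT. Next use of 47: step 21. Cache: [47 42]
  20. access 57: MISS, evict 42 (next use: step 26). Cache: [47 57]
  21. access 47: HIT. Next use of 47: step 23. Cache: [47 57]
  22. access 41: MISS, evict 57 (next use: step 24). Cache: [47 41]
  23. access 47: HIT. Next use of 47: step 27. Cache: [47 41]
  24. access 57: MISS, evict 47 (next use: step 27). Cache: [41 57]
  25. access 41: HIT. Next use of 41: never. Cache: [41 57]
  26. access 42: MISS, evict 41 (next use: never). Cache: [57 42]
  27. access 47: MISS, evict 42 (next use: never). Cache: [57 47]
  28. access 47: HIT. Next use of 47: step 33. Cache: [57 47]
  29. access 57: HIT. Next use of 57: step 30. Cache: [57 47]
  30. access 57: HIT. Next use of 57: step 31. Cache: [57 47]
  31. access 57: HIT. Next use of 57: step 32. Cache: [57 47]
  32. access 57: HIT. Next use of 57: never. Cache: [57 47]
  33. access 47: HIT. Next use of 47: step 34. Cache: [57 47]
  34. access 47: HIT. Next use of 47: never. Cache: [57 47]
Total: 23 hits, 11 misses, 9 evictions

Answer: 9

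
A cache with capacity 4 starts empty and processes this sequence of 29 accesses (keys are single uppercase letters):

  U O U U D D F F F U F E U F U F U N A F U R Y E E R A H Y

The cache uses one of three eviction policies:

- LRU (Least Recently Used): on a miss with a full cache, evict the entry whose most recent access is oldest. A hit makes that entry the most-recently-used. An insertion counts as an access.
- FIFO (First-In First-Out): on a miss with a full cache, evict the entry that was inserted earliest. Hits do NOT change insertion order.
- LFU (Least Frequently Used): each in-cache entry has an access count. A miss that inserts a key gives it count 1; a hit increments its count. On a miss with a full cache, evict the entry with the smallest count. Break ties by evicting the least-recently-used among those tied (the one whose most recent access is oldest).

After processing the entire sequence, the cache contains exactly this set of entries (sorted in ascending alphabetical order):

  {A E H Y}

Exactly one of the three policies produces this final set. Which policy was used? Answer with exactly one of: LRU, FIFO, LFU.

Simulating under each policy and comparing final sets:
  LRU: final set = {A H R Y} -> differs
  FIFO: final set = {A E H Y} -> MATCHES target
  LFU: final set = {E F U Y} -> differs
Only FIFO produces the target set.

Answer: FIFO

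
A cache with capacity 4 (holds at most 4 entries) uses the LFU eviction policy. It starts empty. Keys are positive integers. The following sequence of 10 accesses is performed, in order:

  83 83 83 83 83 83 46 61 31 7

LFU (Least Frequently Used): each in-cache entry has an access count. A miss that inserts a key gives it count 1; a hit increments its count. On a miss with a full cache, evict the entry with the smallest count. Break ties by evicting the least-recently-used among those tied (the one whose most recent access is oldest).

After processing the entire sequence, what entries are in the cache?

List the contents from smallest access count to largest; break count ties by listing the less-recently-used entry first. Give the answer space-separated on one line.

Answer: 61 31 7 83

Derivation:
LFU simulation (capacity=4):
  1. access 83: MISS. Cache: [83(c=1)]
  2. access 83: HIT, count now 2. Cache: [83(c=2)]
  3. access 83: HIT, count now 3. Cache: [83(c=3)]
  4. access 83: HIT, count now 4. Cache: [83(c=4)]
  5. access 83: HIT, count now 5. Cache: [83(c=5)]
  6. access 83: HIT, count now 6. Cache: [83(c=6)]
  7. access 46: MISS. Cache: [46(c=1) 83(c=6)]
  8. access 61: MISS. Cache: [46(c=1) 61(c=1) 83(c=6)]
  9. access 31: MISS. Cache: [46(c=1) 61(c=1) 31(c=1) 83(c=6)]
  10. access 7: MISS, evict 46(c=1). Cache: [61(c=1) 31(c=1) 7(c=1) 83(c=6)]
Total: 5 hits, 5 misses, 1 evictions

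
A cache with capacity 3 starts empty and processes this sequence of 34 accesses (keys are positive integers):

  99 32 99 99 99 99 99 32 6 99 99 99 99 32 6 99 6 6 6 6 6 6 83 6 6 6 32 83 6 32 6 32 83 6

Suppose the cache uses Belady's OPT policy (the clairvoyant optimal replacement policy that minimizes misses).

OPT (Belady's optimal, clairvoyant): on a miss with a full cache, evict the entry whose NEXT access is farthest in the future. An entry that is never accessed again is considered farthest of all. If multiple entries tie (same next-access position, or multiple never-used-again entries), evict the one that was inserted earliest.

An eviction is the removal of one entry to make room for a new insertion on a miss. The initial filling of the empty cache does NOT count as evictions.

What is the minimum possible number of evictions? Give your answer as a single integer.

Answer: 1

Derivation:
OPT (Belady) simulation (capacity=3):
  1. access 99: MISS. Cache: [99]
  2. access 32: MISS. Cache: [99 32]
  3. access 99: HIT. Next use of 99: step 4. Cache: [99 32]
  4. access 99: HIT. Next use of 99: step 5. Cache: [99 32]
  5. access 99: HIT. Next use of 99: step 6. Cache: [99 32]
  6. access 99: HIT. Next use of 99: step 7. Cache: [99 32]
  7. access 99: HIT. Next use of 99: step 10. Cache: [99 32]
  8. access 32: HIT. Next use of 32: step 14. Cache: [99 32]
  9. access 6: MISS. Cache: [99 32 6]
  10. access 99: HIT. Next use of 99: step 11. Cache: [99 32 6]
  11. access 99: HIT. Next use of 99: step 12. Cache: [99 32 6]
  12. access 99: HIT. Next use of 99: step 13. Cache: [99 32 6]
  13. access 99: HIT. Next use of 99: step 16. Cache: [99 32 6]
  14. access 32: HIT. Next use of 32: step 27. Cache: [99 32 6]
  15. access 6: HIT. Next use of 6: step 17. Cache: [99 32 6]
  16. access 99: HIT. Next use of 99: never. Cache: [99 32 6]
  17. access 6: HIT. Next use of 6: step 18. Cache: [99 32 6]
  18. access 6: HIT. Next use of 6: step 19. Cache: [99 32 6]
  19. access 6: HIT. Next use of 6: step 20. Cache: [99 32 6]
  20. access 6: HIT. Next use of 6: step 21. Cache: [99 32 6]
  21. access 6: HIT. Next use of 6: step 22. Cache: [99 32 6]
  22. access 6: HIT. Next use of 6: step 24. Cache: [99 32 6]
  23. access 83: MISS, evict 99 (next use: never). Cache: [32 6 83]
  24. access 6: HIT. Next use of 6: step 25. Cache: [32 6 83]
  25. access 6: HIT. Next use of 6: step 26. Cache: [32 6 83]
  26. access 6: HIT. Next use of 6: step 29. Cache: [32 6 83]
  27. access 32: HIT. Next use of 32: step 30. Cache: [32 6 83]
  28. access 83: HIT. Next use of 83: step 33. Cache: [32 6 83]
  29. access 6: HIT. Next use of 6: step 31. Cache: [32 6 83]
  30. access 32: HIT. Next use of 32: step 32. Cache: [32 6 83]
  31. access 6: HIT. Next use of 6: step 34. Cache: [32 6 83]
  32. access 32: HIT. Next use of 32: never. Cache: [32 6 83]
  33. access 83: HIT. Next use of 83: never. Cache: [32 6 83]
  34. access 6: HIT. Next use of 6: never. Cache: [32 6 83]
Total: 30 hits, 4 misses, 1 evictions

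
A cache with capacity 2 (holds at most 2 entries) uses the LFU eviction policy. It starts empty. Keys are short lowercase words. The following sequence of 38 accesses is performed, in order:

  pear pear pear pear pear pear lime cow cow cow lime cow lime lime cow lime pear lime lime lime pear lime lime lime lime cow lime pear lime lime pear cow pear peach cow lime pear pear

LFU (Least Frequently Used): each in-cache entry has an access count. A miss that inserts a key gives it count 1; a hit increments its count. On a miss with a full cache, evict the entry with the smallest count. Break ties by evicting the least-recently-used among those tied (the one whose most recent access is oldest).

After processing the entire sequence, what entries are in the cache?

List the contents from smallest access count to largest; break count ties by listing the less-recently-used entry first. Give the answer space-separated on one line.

LFU simulation (capacity=2):
  1. access pear: MISS. Cache: [pear(c=1)]
  2. access pear: HIT, count now 2. Cache: [pear(c=2)]
  3. access pear: HIT, count now 3. Cache: [pear(c=3)]
  4. access pear: HIT, count now 4. Cache: [pear(c=4)]
  5. access pear: HIT, count now 5. Cache: [pear(c=5)]
  6. access pear: HIT, count now 6. Cache: [pear(c=6)]
  7. access lime: MISS. Cache: [lime(c=1) pear(c=6)]
  8. access cow: MISS, evict lime(c=1). Cache: [cow(c=1) pear(c=6)]
  9. access cow: HIT, count now 2. Cache: [cow(c=2) pear(c=6)]
  10. access cow: HIT, count now 3. Cache: [cow(c=3) pear(c=6)]
  11. access lime: MISS, evict cow(c=3). Cache: [lime(c=1) pear(c=6)]
  12. access cow: MISS, evict lime(c=1). Cache: [cow(c=1) pear(c=6)]
  13. access lime: MISS, evict cow(c=1). Cache: [lime(c=1) pear(c=6)]
  14. access lime: HIT, count now 2. Cache: [lime(c=2) pear(c=6)]
  15. access cow: MISS, evict lime(c=2). Cache: [cow(c=1) pear(c=6)]
  16. access lime: MISS, evict cow(c=1). Cache: [lime(c=1) pear(c=6)]
  17. access pear: HIT, count now 7. Cache: [lime(c=1) pear(c=7)]
  18. access lime: HIT, count now 2. Cache: [lime(c=2) pear(c=7)]
  19. access lime: HIT, count now 3. Cache: [lime(c=3) pear(c=7)]
  20. access lime: HIT, count now 4. Cache: [lime(c=4) pear(c=7)]
  21. access pear: HIT, count now 8. Cache: [lime(c=4) pear(c=8)]
  22. access lime: HIT, count now 5. Cache: [lime(c=5) pear(c=8)]
  23. access lime: HIT, count now 6. Cache: [lime(c=6) pear(c=8)]
  24. access lime: HIT, count now 7. Cache: [lime(c=7) pear(c=8)]
  25. access lime: HIT, count now 8. Cache: [pear(c=8) lime(c=8)]
  26. access cow: MISS, evict pear(c=8). Cache: [cow(c=1) lime(c=8)]
  27. access lime: HIT, count now 9. Cache: [cow(c=1) lime(c=9)]
  28. access pear: MISS, evict cow(c=1). Cache: [pear(c=1) lime(c=9)]
  29. access lime: HIT, count now 10. Cache: [pear(c=1) lime(c=10)]
  30. access lime: HIT, count now 11. Cache: [pear(c=1) lime(c=11)]
  31. access pear: HIT, count now 2. Cache: [pear(c=2) lime(c=11)]
  32. access cow: MISS, evict pear(c=2). Cache: [cow(c=1) lime(c=11)]
  33. access pear: MISS, evict cow(c=1). Cache: [pear(c=1) lime(c=11)]
  34. access peach: MISS, evict pear(c=1). Cache: [peach(c=1) lime(c=11)]
  35. access cow: MISS, evict peach(c=1). Cache: [cow(c=1) lime(c=11)]
  36. access lime: HIT, count now 12. Cache: [cow(c=1) lime(c=12)]
  37. access pear: MISS, evict cow(c=1). Cache: [pear(c=1) lime(c=12)]
  38. access pear: HIT, count now 2. Cache: [pear(c=2) lime(c=12)]
Total: 23 hits, 15 misses, 13 evictions

Answer: pear lime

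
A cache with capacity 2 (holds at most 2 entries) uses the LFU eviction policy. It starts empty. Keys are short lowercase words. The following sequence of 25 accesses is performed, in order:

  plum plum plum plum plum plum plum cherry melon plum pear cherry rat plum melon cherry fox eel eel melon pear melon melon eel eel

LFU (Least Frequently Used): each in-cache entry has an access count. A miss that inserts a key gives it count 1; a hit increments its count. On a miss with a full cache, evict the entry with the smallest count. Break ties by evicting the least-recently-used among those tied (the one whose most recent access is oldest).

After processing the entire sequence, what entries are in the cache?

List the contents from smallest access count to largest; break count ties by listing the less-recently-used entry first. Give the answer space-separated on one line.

LFU simulation (capacity=2):
  1. access plum: MISS. Cache: [plum(c=1)]
  2. access plum: HIT, count now 2. Cache: [plum(c=2)]
  3. access plum: HIT, count now 3. Cache: [plum(c=3)]
  4. access plum: HIT, count now 4. Cache: [plum(c=4)]
  5. access plum: HIT, count now 5. Cache: [plum(c=5)]
  6. access plum: HIT, count now 6. Cache: [plum(c=6)]
  7. access plum: HIT, count now 7. Cache: [plum(c=7)]
  8. access cherry: MISS. Cache: [cherry(c=1) plum(c=7)]
  9. access melon: MISS, evict cherry(c=1). Cache: [melon(c=1) plum(c=7)]
  10. access plum: HIT, count now 8. Cache: [melon(c=1) plum(c=8)]
  11. access pear: MISS, evict melon(c=1). Cache: [pear(c=1) plum(c=8)]
  12. access cherry: MISS, evict pear(c=1). Cache: [cherry(c=1) plum(c=8)]
  13. access rat: MISS, evict cherry(c=1). Cache: [rat(c=1) plum(c=8)]
  14. access plum: HIT, count now 9. Cache: [rat(c=1) plum(c=9)]
  15. access melon: MISS, evict rat(c=1). Cache: [melon(c=1) plum(c=9)]
  16. access cherry: MISS, evict melon(c=1). Cache: [cherry(c=1) plum(c=9)]
  17. access fox: MISS, evict cherry(c=1). Cache: [fox(c=1) plum(c=9)]
  18. access eel: MISS, evict fox(c=1). Cache: [eel(c=1) plum(c=9)]
  19. access eel: HIT, count now 2. Cache: [eel(c=2) plum(c=9)]
  20. access melon: MISS, evict eel(c=2). Cache: [melon(c=1) plum(c=9)]
  21. access pear: MISS, evict melon(c=1). Cache: [pear(c=1) plum(c=9)]
  22. access melon: MISS, evict pear(c=1). Cache: [melon(c=1) plum(c=9)]
  23. access melon: HIT, count now 2. Cache: [melon(c=2) plum(c=9)]
  24. access eel: MISS, evict melon(c=2). Cache: [eel(c=1) plum(c=9)]
  25. access eel: HIT, count now 2. Cache: [eel(c=2) plum(c=9)]
Total: 11 hits, 14 misses, 12 evictions

Answer: eel plum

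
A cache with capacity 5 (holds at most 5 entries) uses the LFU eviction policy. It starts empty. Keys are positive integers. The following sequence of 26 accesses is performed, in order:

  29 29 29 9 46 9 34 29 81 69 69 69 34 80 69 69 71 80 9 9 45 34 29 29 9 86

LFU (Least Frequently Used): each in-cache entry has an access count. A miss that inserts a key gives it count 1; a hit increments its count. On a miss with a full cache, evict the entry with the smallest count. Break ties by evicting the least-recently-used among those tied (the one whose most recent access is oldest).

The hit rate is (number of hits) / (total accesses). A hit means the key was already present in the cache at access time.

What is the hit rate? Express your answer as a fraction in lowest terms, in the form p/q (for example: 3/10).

LFU simulation (capacity=5):
  1. access 29: MISS. Cache: [29(c=1)]
  2. access 29: HIT, count now 2. Cache: [29(c=2)]
  3. access 29: HIT, count now 3. Cache: [29(c=3)]
  4. access 9: MISS. Cache: [9(c=1) 29(c=3)]
  5. access 46: MISS. Cache: [9(c=1) 46(c=1) 29(c=3)]
  6. access 9: HIT, count now 2. Cache: [46(c=1) 9(c=2) 29(c=3)]
  7. access 34: MISS. Cache: [46(c=1) 34(c=1) 9(c=2) 29(c=3)]
  8. access 29: HIT, count now 4. Cache: [46(c=1) 34(c=1) 9(c=2) 29(c=4)]
  9. access 81: MISS. Cache: [46(c=1) 34(c=1) 81(c=1) 9(c=2) 29(c=4)]
  10. access 69: MISS, evict 46(c=1). Cache: [34(c=1) 81(c=1) 69(c=1) 9(c=2) 29(c=4)]
  11. access 69: HIT, count now 2. Cache: [34(c=1) 81(c=1) 9(c=2) 69(c=2) 29(c=4)]
  12. access 69: HIT, count now 3. Cache: [34(c=1) 81(c=1) 9(c=2) 69(c=3) 29(c=4)]
  13. access 34: HIT, count now 2. Cache: [81(c=1) 9(c=2) 34(c=2) 69(c=3) 29(c=4)]
  14. access 80: MISS, evict 81(c=1). Cache: [80(c=1) 9(c=2) 34(c=2) 69(c=3) 29(c=4)]
  15. access 69: HIT, count now 4. Cache: [80(c=1) 9(c=2) 34(c=2) 29(c=4) 69(c=4)]
  16. access 69: HIT, count now 5. Cache: [80(c=1) 9(c=2) 34(c=2) 29(c=4) 69(c=5)]
  17. access 71: MISS, evict 80(c=1). Cache: [71(c=1) 9(c=2) 34(c=2) 29(c=4) 69(c=5)]
  18. access 80: MISS, evict 71(c=1). Cache: [80(c=1) 9(c=2) 34(c=2) 29(c=4) 69(c=5)]
  19. access 9: HIT, count now 3. Cache: [80(c=1) 34(c=2) 9(c=3) 29(c=4) 69(c=5)]
  20. access 9: HIT, count now 4. Cache: [80(c=1) 34(c=2) 29(c=4) 9(c=4) 69(c=5)]
  21. access 45: MISS, evict 80(c=1). Cache: [45(c=1) 34(c=2) 29(c=4) 9(c=4) 69(c=5)]
  22. access 34: HIT, count now 3. Cache: [45(c=1) 34(c=3) 29(c=4) 9(c=4) 69(c=5)]
  23. access 29: HIT, count now 5. Cache: [45(c=1) 34(c=3) 9(c=4) 69(c=5) 29(c=5)]
  24. access 29: HIT, count now 6. Cache: [45(c=1) 34(c=3) 9(c=4) 69(c=5) 29(c=6)]
  25. access 9: HIT, count now 5. Cache: [45(c=1) 34(c=3) 69(c=5) 9(c=5) 29(c=6)]
  26. access 86: MISS, evict 45(c=1). Cache: [86(c=1) 34(c=3) 69(c=5) 9(c=5) 29(c=6)]
Total: 15 hits, 11 misses, 6 evictions

Hit rate = 15/26

Answer: 15/26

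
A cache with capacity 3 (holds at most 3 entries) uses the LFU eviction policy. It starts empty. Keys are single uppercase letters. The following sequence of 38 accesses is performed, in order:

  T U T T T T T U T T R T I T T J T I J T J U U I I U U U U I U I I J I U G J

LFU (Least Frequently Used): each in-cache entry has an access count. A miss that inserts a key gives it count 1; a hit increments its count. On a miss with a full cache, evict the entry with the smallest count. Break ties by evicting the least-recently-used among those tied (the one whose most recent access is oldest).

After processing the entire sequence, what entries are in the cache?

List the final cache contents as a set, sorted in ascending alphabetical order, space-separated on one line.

LFU simulation (capacity=3):
  1. access T: MISS. Cache: [T(c=1)]
  2. access U: MISS. Cache: [T(c=1) U(c=1)]
  3. access T: HIT, count now 2. Cache: [U(c=1) T(c=2)]
  4. access T: HIT, count now 3. Cache: [U(c=1) T(c=3)]
  5. access T: HIT, count now 4. Cache: [U(c=1) T(c=4)]
  6. access T: HIT, count now 5. Cache: [U(c=1) T(c=5)]
  7. access T: HIT, count now 6. Cache: [U(c=1) T(c=6)]
  8. access U: HIT, count now 2. Cache: [U(c=2) T(c=6)]
  9. access T: HIT, count now 7. Cache: [U(c=2) T(c=7)]
  10. access T: HIT, count now 8. Cache: [U(c=2) T(c=8)]
  11. access R: MISS. Cache: [R(c=1) U(c=2) T(c=8)]
  12. access T: HIT, count now 9. Cache: [R(c=1) U(c=2) T(c=9)]
  13. access I: MISS, evict R(c=1). Cache: [I(c=1) U(c=2) T(c=9)]
  14. access T: HIT, count now 10. Cache: [I(c=1) U(c=2) T(c=10)]
  15. access T: HIT, count now 11. Cache: [I(c=1) U(c=2) T(c=11)]
  16. access J: MISS, evict I(c=1). Cache: [J(c=1) U(c=2) T(c=11)]
  17. access T: HIT, count now 12. Cache: [J(c=1) U(c=2) T(c=12)]
  18. access I: MISS, evict J(c=1). Cache: [I(c=1) U(c=2) T(c=12)]
  19. access J: MISS, evict I(c=1). Cache: [J(c=1) U(c=2) T(c=12)]
  20. access T: HIT, count now 13. Cache: [J(c=1) U(c=2) T(c=13)]
  21. access J: HIT, count now 2. Cache: [U(c=2) J(c=2) T(c=13)]
  22. access U: HIT, count now 3. Cache: [J(c=2) U(c=3) T(c=13)]
  23. access U: HIT, count now 4. Cache: [J(c=2) U(c=4) T(c=13)]
  24. access I: MISS, evict J(c=2). Cache: [I(c=1) U(c=4) T(c=13)]
  25. access I: HIT, count now 2. Cache: [I(c=2) U(c=4) T(c=13)]
  26. access U: HIT, count now 5. Cache: [I(c=2) U(c=5) T(c=13)]
  27. access U: HIT, count now 6. Cache: [I(c=2) U(c=6) T(c=13)]
  28. access U: HIT, count now 7. Cache: [I(c=2) U(c=7) T(c=13)]
  29. access U: HIT, count now 8. Cache: [I(c=2) U(c=8) T(c=13)]
  30. access I: HIT, count now 3. Cache: [I(c=3) U(c=8) T(c=13)]
  31. access U: HIT, count now 9. Cache: [I(c=3) U(c=9) T(c=13)]
  32. access I: HIT, count now 4. Cache: [I(c=4) U(c=9) T(c=13)]
  33. access I: HIT, count now 5. Cache: [I(c=5) U(c=9) T(c=13)]
  34. access J: MISS, evict I(c=5). Cache: [J(c=1) U(c=9) T(c=13)]
  35. access I: MISS, evict J(c=1). Cache: [I(c=1) U(c=9) T(c=13)]
  36. access U: HIT, count now 10. Cache: [I(c=1) U(c=10) T(c=13)]
  37. access G: MISS, evict I(c=1). Cache: [G(c=1) U(c=10) T(c=13)]
  38. access J: MISS, evict G(c=1). Cache: [J(c=1) U(c=10) T(c=13)]
Total: 26 hits, 12 misses, 9 evictions

Answer: J T U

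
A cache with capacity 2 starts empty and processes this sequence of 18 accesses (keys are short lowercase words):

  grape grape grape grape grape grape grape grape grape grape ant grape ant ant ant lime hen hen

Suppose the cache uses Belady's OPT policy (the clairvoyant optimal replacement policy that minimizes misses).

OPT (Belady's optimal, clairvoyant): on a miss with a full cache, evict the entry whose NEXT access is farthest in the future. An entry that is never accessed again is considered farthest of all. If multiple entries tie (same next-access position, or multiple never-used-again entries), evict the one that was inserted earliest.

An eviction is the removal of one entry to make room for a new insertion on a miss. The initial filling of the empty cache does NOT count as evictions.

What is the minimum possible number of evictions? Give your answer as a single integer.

Answer: 2

Derivation:
OPT (Belady) simulation (capacity=2):
  1. access grape: MISS. Cache: [grape]
  2. access grape: HIT. Next use of grape: step 3. Cache: [grape]
  3. access grape: HIT. Next use of grape: step 4. Cache: [grape]
  4. access grape: HIT. Next use of grape: step 5. Cache: [grape]
  5. access grape: HIT. Next use of grape: step 6. Cache: [grape]
  6. access grape: HIT. Next use of grape: step 7. Cache: [grape]
  7. access grape: HIT. Next use of grape: step 8. Cache: [grape]
  8. access grape: HIT. Next use of grape: step 9. Cache: [grape]
  9. access grape: HIT. Next use of grape: step 10. Cache: [grape]
  10. access grape: HIT. Next use of grape: step 12. Cache: [grape]
  11. access ant: MISS. Cache: [grape ant]
  12. access grape: HIT. Next use of grape: never. Cache: [grape ant]
  13. access ant: HIT. Next use of ant: step 14. Cache: [grape ant]
  14. access ant: HIT. Next use of ant: step 15. Cache: [grape ant]
  15. access ant: HIT. Next use of ant: never. Cache: [grape ant]
  16. access lime: MISS, evict grape (next use: never). Cache: [ant lime]
  17. access hen: MISS, evict ant (next use: never). Cache: [lime hen]
  18. access hen: HIT. Next use of hen: never. Cache: [lime hen]
Total: 14 hits, 4 misses, 2 evictions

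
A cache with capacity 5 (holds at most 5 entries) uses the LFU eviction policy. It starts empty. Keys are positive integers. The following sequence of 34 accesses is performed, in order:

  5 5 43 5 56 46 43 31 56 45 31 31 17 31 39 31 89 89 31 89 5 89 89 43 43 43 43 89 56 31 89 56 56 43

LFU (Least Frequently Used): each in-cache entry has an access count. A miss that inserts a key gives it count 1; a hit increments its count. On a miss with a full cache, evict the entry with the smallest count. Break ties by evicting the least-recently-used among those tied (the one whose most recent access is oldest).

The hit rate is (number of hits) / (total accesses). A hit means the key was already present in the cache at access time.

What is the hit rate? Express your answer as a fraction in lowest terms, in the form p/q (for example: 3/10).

Answer: 25/34

Derivation:
LFU simulation (capacity=5):
  1. access 5: MISS. Cache: [5(c=1)]
  2. access 5: HIT, count now 2. Cache: [5(c=2)]
  3. access 43: MISS. Cache: [43(c=1) 5(c=2)]
  4. access 5: HIT, count now 3. Cache: [43(c=1) 5(c=3)]
  5. access 56: MISS. Cache: [43(c=1) 56(c=1) 5(c=3)]
  6. access 46: MISS. Cache: [43(c=1) 56(c=1) 46(c=1) 5(c=3)]
  7. access 43: HIT, count now 2. Cache: [56(c=1) 46(c=1) 43(c=2) 5(c=3)]
  8. access 31: MISS. Cache: [56(c=1) 46(c=1) 31(c=1) 43(c=2) 5(c=3)]
  9. access 56: HIT, count now 2. Cache: [46(c=1) 31(c=1) 43(c=2) 56(c=2) 5(c=3)]
  10. access 45: MISS, evict 46(c=1). Cache: [31(c=1) 45(c=1) 43(c=2) 56(c=2) 5(c=3)]
  11. access 31: HIT, count now 2. Cache: [45(c=1) 43(c=2) 56(c=2) 31(c=2) 5(c=3)]
  12. access 31: HIT, count now 3. Cache: [45(c=1) 43(c=2) 56(c=2) 5(c=3) 31(c=3)]
  13. access 17: MISS, evict 45(c=1). Cache: [17(c=1) 43(c=2) 56(c=2) 5(c=3) 31(c=3)]
  14. access 31: HIT, count now 4. Cache: [17(c=1) 43(c=2) 56(c=2) 5(c=3) 31(c=4)]
  15. access 39: MISS, evict 17(c=1). Cache: [39(c=1) 43(c=2) 56(c=2) 5(c=3) 31(c=4)]
  16. access 31: HIT, count now 5. Cache: [39(c=1) 43(c=2) 56(c=2) 5(c=3) 31(c=5)]
  17. access 89: MISS, evict 39(c=1). Cache: [89(c=1) 43(c=2) 56(c=2) 5(c=3) 31(c=5)]
  18. access 89: HIT, count now 2. Cache: [43(c=2) 56(c=2) 89(c=2) 5(c=3) 31(c=5)]
  19. access 31: HIT, count now 6. Cache: [43(c=2) 56(c=2) 89(c=2) 5(c=3) 31(c=6)]
  20. access 89: HIT, count now 3. Cache: [43(c=2) 56(c=2) 5(c=3) 89(c=3) 31(c=6)]
  21. access 5: HIT, count now 4. Cache: [43(c=2) 56(c=2) 89(c=3) 5(c=4) 31(c=6)]
  22. access 89: HIT, count now 4. Cache: [43(c=2) 56(c=2) 5(c=4) 89(c=4) 31(c=6)]
  23. access 89: HIT, count now 5. Cache: [43(c=2) 56(c=2) 5(c=4) 89(c=5) 31(c=6)]
  24. access 43: HIT, count now 3. Cache: [56(c=2) 43(c=3) 5(c=4) 89(c=5) 31(c=6)]
  25. access 43: HIT, count now 4. Cache: [56(c=2) 5(c=4) 43(c=4) 89(c=5) 31(c=6)]
  26. access 43: HIT, count now 5. Cache: [56(c=2) 5(c=4) 89(c=5) 43(c=5) 31(c=6)]
  27. access 43: HIT, count now 6. Cache: [56(c=2) 5(c=4) 89(c=5) 31(c=6) 43(c=6)]
  28. access 89: HIT, count now 6. Cache: [56(c=2) 5(c=4) 31(c=6) 43(c=6) 89(c=6)]
  29. access 56: HIT, count now 3. Cache: [56(c=3) 5(c=4) 31(c=6) 43(c=6) 89(c=6)]
  30. access 31: HIT, count now 7. Cache: [56(c=3) 5(c=4) 43(c=6) 89(c=6) 31(c=7)]
  31. access 89: HIT, count now 7. Cache: [56(c=3) 5(c=4) 43(c=6) 31(c=7) 89(c=7)]
  32. access 56: HIT, count now 4. Cache: [5(c=4) 56(c=4) 43(c=6) 31(c=7) 89(c=7)]
  33. access 56: HIT, count now 5. Cache: [5(c=4) 56(c=5) 43(c=6) 31(c=7) 89(c=7)]
  34. access 43: HIT, count now 7. Cache: [5(c=4) 56(c=5) 31(c=7) 89(c=7) 43(c=7)]
Total: 25 hits, 9 misses, 4 evictions

Hit rate = 25/34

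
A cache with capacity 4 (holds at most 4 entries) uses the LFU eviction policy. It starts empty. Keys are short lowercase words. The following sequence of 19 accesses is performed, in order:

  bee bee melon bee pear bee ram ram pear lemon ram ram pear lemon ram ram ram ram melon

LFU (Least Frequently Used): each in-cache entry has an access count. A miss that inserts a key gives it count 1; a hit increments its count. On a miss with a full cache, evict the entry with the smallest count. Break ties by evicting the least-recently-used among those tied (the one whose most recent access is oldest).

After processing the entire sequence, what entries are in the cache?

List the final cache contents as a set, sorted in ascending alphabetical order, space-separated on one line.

Answer: bee melon pear ram

Derivation:
LFU simulation (capacity=4):
  1. access bee: MISS. Cache: [bee(c=1)]
  2. access bee: HIT, count now 2. Cache: [bee(c=2)]
  3. access melon: MISS. Cache: [melon(c=1) bee(c=2)]
  4. access bee: HIT, count now 3. Cache: [melon(c=1) bee(c=3)]
  5. access pear: MISS. Cache: [melon(c=1) pear(c=1) bee(c=3)]
  6. access bee: HIT, count now 4. Cache: [melon(c=1) pear(c=1) bee(c=4)]
  7. access ram: MISS. Cache: [melon(c=1) pear(c=1) ram(c=1) bee(c=4)]
  8. access ram: HIT, count now 2. Cache: [melon(c=1) pear(c=1) ram(c=2) bee(c=4)]
  9. access pear: HIT, count now 2. Cache: [melon(c=1) ram(c=2) pear(c=2) bee(c=4)]
  10. access lemon: MISS, evict melon(c=1). Cache: [lemon(c=1) ram(c=2) pear(c=2) bee(c=4)]
  11. access ram: HIT, count now 3. Cache: [lemon(c=1) pear(c=2) ram(c=3) bee(c=4)]
  12. access ram: HIT, count now 4. Cache: [lemon(c=1) pear(c=2) bee(c=4) ram(c=4)]
  13. access pear: HIT, count now 3. Cache: [lemon(c=1) pear(c=3) bee(c=4) ram(c=4)]
  14. access lemon: HIT, count now 2. Cache: [lemon(c=2) pear(c=3) bee(c=4) ram(c=4)]
  15. access ram: HIT, count now 5. Cache: [lemon(c=2) pear(c=3) bee(c=4) ram(c=5)]
  16. access ram: HIT, count now 6. Cache: [lemon(c=2) pear(c=3) bee(c=4) ram(c=6)]
  17. access ram: HIT, count now 7. Cache: [lemon(c=2) pear(c=3) bee(c=4) ram(c=7)]
  18. access ram: HIT, count now 8. Cache: [lemon(c=2) pear(c=3) bee(c=4) ram(c=8)]
  19. access melon: MISS, evict lemon(c=2). Cache: [melon(c=1) pear(c=3) bee(c=4) ram(c=8)]
Total: 13 hits, 6 misses, 2 evictions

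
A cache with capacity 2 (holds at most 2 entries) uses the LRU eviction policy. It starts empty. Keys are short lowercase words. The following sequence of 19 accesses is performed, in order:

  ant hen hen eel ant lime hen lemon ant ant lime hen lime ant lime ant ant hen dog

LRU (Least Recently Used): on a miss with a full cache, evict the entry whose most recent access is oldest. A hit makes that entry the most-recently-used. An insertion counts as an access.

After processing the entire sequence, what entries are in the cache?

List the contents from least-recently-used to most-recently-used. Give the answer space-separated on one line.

Answer: hen dog

Derivation:
LRU simulation (capacity=2):
  1. access ant: MISS. Cache (LRU->MRU): [ant]
  2. access hen: MISS. Cache (LRU->MRU): [ant hen]
  3. access hen: HIT. Cache (LRU->MRU): [ant hen]
  4. access eel: MISS, evict ant. Cache (LRU->MRU): [hen eel]
  5. access ant: MISS, evict hen. Cache (LRU->MRU): [eel ant]
  6. access lime: MISS, evict eel. Cache (LRU->MRU): [ant lime]
  7. access hen: MISS, evict ant. Cache (LRU->MRU): [lime hen]
  8. access lemon: MISS, evict lime. Cache (LRU->MRU): [hen lemon]
  9. access ant: MISS, evict hen. Cache (LRU->MRU): [lemon ant]
  10. access ant: HIT. Cache (LRU->MRU): [lemon ant]
  11. access lime: MISS, evict lemon. Cache (LRU->MRU): [ant lime]
  12. access hen: MISS, evict ant. Cache (LRU->MRU): [lime hen]
  13. access lime: HIT. Cache (LRU->MRU): [hen lime]
  14. access ant: MISS, evict hen. Cache (LRU->MRU): [lime ant]
  15. access lime: HIT. Cache (LRU->MRU): [ant lime]
  16. access ant: HIT. Cache (LRU->MRU): [lime ant]
  17. access ant: HIT. Cache (LRU->MRU): [lime ant]
  18. access hen: MISS, evict lime. Cache (LRU->MRU): [ant hen]
  19. access dog: MISS, evict ant. Cache (LRU->MRU): [hen dog]
Total: 6 hits, 13 misses, 11 evictions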